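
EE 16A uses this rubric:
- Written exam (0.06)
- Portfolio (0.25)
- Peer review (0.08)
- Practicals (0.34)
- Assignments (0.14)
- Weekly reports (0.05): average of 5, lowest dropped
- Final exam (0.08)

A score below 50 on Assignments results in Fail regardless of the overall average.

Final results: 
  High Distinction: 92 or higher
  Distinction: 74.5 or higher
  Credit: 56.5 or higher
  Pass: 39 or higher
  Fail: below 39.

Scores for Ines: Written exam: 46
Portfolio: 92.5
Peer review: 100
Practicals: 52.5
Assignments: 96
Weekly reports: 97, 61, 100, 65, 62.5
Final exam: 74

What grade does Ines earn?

Distinction

Weekly reports: drop 61 → average of remaining 4 = 324.5/4 = 81.125
Assignments score 96 ≥ 50: minimum met.
Weighted total:
  Written exam 46 × 0.06 = 2.76
  Portfolio 92.5 × 0.25 = 23.125
  Peer review 100 × 0.08 = 8
  Practicals 52.5 × 0.34 = 17.85
  Assignments 96 × 0.14 = 13.44
  Weekly reports 81.125 × 0.05 = 4.05625
  Final exam 74 × 0.08 = 5.92
Sum = 75.15125
75.15125 is ≥ 74.5 and < 92 → Distinction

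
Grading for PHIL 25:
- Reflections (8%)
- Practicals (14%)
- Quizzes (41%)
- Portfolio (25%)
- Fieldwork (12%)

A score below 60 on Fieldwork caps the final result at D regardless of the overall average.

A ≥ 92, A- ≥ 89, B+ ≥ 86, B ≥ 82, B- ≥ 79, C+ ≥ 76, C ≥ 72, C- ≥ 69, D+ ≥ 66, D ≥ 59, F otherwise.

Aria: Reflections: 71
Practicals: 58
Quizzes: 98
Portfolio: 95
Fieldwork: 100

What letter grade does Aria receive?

Fieldwork score 100 ≥ 60: minimum met.
Weighted total:
  Reflections 71 × 0.08 = 5.68
  Practicals 58 × 0.14 = 8.12
  Quizzes 98 × 0.41 = 40.18
  Portfolio 95 × 0.25 = 23.75
  Fieldwork 100 × 0.12 = 12
Sum = 89.73
89.73 is ≥ 89 and < 92 → A-

A-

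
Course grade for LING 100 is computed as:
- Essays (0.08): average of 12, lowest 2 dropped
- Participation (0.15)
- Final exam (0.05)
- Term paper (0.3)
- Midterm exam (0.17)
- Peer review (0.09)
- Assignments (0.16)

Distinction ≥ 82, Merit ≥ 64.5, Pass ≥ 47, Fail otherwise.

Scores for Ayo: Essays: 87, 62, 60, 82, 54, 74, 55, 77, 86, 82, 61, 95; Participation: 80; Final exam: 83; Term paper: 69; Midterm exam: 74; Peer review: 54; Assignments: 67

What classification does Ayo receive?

Essays: drop 54, 55 → average of remaining 10 = 766/10 = 76.6
Weighted total:
  Essays 76.6 × 0.08 = 6.128
  Participation 80 × 0.15 = 12
  Final exam 83 × 0.05 = 4.15
  Term paper 69 × 0.3 = 20.7
  Midterm exam 74 × 0.17 = 12.58
  Peer review 54 × 0.09 = 4.86
  Assignments 67 × 0.16 = 10.72
Sum = 71.138
71.138 is ≥ 64.5 and < 82 → Merit

Merit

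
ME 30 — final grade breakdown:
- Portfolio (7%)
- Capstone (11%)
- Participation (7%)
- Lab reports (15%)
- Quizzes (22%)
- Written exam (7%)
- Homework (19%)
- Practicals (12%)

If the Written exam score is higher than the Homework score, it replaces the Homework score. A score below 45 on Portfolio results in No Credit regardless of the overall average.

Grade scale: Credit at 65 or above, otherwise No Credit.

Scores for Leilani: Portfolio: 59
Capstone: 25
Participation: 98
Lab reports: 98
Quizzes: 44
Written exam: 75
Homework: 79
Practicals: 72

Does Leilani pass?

Credit

Written exam (75) ≤ Homework (79), so Homework stays at 79.
Portfolio score 59 ≥ 45: minimum met.
Weighted total:
  Portfolio 59 × 0.07 = 4.13
  Capstone 25 × 0.11 = 2.75
  Participation 98 × 0.07 = 6.86
  Lab reports 98 × 0.15 = 14.7
  Quizzes 44 × 0.22 = 9.68
  Written exam 75 × 0.07 = 5.25
  Homework 79 × 0.19 = 15.01
  Practicals 72 × 0.12 = 8.64
Sum = 67.02
67.02 ≥ 65 → Credit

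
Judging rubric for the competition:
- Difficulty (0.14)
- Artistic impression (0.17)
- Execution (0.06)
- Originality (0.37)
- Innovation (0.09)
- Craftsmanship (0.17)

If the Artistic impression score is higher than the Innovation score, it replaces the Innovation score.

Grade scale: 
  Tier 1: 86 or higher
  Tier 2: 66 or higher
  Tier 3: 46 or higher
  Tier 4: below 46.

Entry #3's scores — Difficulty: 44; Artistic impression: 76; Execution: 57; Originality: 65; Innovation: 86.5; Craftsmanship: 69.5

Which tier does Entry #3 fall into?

Tier 2

Artistic impression (76) ≤ Innovation (86.5), so Innovation stays at 86.5.
Weighted total:
  Difficulty 44 × 0.14 = 6.16
  Artistic impression 76 × 0.17 = 12.92
  Execution 57 × 0.06 = 3.42
  Originality 65 × 0.37 = 24.05
  Innovation 86.5 × 0.09 = 7.785
  Craftsmanship 69.5 × 0.17 = 11.815
Sum = 66.15
66.15 is ≥ 66 and < 86 → Tier 2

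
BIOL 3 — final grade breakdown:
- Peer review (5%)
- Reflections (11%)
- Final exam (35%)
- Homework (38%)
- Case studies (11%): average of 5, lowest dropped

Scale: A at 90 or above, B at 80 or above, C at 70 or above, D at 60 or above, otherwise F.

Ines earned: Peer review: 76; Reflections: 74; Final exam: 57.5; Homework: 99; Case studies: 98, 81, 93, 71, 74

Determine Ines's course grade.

Case studies: drop 71 → average of remaining 4 = 346/4 = 86.5
Weighted total:
  Peer review 76 × 0.05 = 3.8
  Reflections 74 × 0.11 = 8.14
  Final exam 57.5 × 0.35 = 20.125
  Homework 99 × 0.38 = 37.62
  Case studies 86.5 × 0.11 = 9.515
Sum = 79.2
79.2 is ≥ 70 and < 80 → C

C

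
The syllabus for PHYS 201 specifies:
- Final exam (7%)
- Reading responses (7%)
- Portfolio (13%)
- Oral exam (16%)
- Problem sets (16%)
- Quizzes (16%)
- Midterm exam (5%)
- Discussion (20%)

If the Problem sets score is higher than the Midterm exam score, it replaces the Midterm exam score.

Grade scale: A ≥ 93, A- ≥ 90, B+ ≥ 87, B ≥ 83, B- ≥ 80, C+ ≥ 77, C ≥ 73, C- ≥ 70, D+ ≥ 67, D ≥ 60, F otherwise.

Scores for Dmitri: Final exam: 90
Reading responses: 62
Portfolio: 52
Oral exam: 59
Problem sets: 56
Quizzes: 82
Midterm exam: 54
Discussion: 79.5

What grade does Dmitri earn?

D+

Problem sets (56) > Midterm exam (54), so Midterm exam counts as 56.
Weighted total:
  Final exam 90 × 0.07 = 6.3
  Reading responses 62 × 0.07 = 4.34
  Portfolio 52 × 0.13 = 6.76
  Oral exam 59 × 0.16 = 9.44
  Problem sets 56 × 0.16 = 8.96
  Quizzes 82 × 0.16 = 13.12
  Midterm exam 56 × 0.05 = 2.8
  Discussion 79.5 × 0.2 = 15.9
Sum = 67.62
67.62 is ≥ 67 and < 70 → D+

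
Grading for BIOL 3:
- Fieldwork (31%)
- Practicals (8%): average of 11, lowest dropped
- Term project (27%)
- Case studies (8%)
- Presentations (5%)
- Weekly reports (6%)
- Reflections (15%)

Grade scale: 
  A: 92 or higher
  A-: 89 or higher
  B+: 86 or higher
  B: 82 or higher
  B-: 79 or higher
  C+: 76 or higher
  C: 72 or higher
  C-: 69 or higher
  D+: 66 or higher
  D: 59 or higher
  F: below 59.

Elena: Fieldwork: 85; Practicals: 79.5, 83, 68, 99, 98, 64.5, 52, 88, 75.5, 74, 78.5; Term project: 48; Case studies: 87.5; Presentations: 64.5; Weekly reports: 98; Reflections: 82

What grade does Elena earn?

Practicals: drop 52 → average of remaining 10 = 808/10 = 80.8
Weighted total:
  Fieldwork 85 × 0.31 = 26.35
  Practicals 80.8 × 0.08 = 6.464
  Term project 48 × 0.27 = 12.96
  Case studies 87.5 × 0.08 = 7
  Presentations 64.5 × 0.05 = 3.225
  Weekly reports 98 × 0.06 = 5.88
  Reflections 82 × 0.15 = 12.3
Sum = 74.179
74.179 is ≥ 72 and < 76 → C

C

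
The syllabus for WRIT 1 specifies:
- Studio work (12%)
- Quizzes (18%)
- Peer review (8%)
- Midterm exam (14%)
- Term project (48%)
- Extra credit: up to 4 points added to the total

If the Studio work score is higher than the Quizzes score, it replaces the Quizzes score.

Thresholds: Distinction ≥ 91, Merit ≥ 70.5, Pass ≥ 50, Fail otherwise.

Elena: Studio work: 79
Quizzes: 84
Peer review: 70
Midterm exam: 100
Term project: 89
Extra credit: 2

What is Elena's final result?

Merit

Studio work (79) ≤ Quizzes (84), so Quizzes stays at 84.
Weighted total:
  Studio work 79 × 0.12 = 9.48
  Quizzes 84 × 0.18 = 15.12
  Peer review 70 × 0.08 = 5.6
  Midterm exam 100 × 0.14 = 14
  Term project 89 × 0.48 = 42.72
Sum = 86.92
Extra credit: 86.92 + 2 = 88.92
88.92 is ≥ 70.5 and < 91 → Merit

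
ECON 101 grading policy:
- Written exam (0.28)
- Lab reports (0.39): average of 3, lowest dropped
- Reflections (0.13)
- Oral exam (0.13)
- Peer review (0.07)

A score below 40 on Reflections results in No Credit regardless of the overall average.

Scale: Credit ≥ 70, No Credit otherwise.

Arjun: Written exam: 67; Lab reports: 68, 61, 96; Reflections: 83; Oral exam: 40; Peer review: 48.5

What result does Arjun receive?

Credit

Lab reports: drop 61 → average of remaining 2 = 164/2 = 82
Reflections score 83 ≥ 40: minimum met.
Weighted total:
  Written exam 67 × 0.28 = 18.76
  Lab reports 82 × 0.39 = 31.98
  Reflections 83 × 0.13 = 10.79
  Oral exam 40 × 0.13 = 5.2
  Peer review 48.5 × 0.07 = 3.395
Sum = 70.125
70.125 ≥ 70 → Credit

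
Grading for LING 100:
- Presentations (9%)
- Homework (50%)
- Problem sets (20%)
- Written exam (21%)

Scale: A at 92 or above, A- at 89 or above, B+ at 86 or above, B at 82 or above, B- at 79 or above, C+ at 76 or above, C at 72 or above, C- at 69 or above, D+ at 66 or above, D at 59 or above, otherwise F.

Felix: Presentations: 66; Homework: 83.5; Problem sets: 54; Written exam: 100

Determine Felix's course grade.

B-

Weighted total:
  Presentations 66 × 0.09 = 5.94
  Homework 83.5 × 0.5 = 41.75
  Problem sets 54 × 0.2 = 10.8
  Written exam 100 × 0.21 = 21
Sum = 79.49
79.49 is ≥ 79 and < 82 → B-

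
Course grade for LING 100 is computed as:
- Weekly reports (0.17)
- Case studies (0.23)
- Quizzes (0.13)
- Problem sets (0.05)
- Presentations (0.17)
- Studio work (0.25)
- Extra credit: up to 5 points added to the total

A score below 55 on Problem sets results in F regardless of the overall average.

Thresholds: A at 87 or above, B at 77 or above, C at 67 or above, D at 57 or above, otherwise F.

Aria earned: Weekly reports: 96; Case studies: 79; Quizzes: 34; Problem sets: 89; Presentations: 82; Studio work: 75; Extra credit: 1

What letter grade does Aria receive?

B

Problem sets score 89 ≥ 55: minimum met.
Weighted total:
  Weekly reports 96 × 0.17 = 16.32
  Case studies 79 × 0.23 = 18.17
  Quizzes 34 × 0.13 = 4.42
  Problem sets 89 × 0.05 = 4.45
  Presentations 82 × 0.17 = 13.94
  Studio work 75 × 0.25 = 18.75
Sum = 76.05
Extra credit: 76.05 + 1 = 77.05
77.05 is ≥ 77 and < 87 → B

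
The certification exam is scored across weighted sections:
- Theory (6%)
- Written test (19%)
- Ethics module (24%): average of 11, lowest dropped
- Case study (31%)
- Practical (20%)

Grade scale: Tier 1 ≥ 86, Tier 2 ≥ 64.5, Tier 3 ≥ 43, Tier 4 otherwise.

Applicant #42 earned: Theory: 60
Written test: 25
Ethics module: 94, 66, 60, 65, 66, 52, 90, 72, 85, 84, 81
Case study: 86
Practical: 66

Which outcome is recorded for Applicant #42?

Ethics module: drop 52 → average of remaining 10 = 763/10 = 76.3
Weighted total:
  Theory 60 × 0.06 = 3.6
  Written test 25 × 0.19 = 4.75
  Ethics module 76.3 × 0.24 = 18.312
  Case study 86 × 0.31 = 26.66
  Practical 66 × 0.2 = 13.2
Sum = 66.522
66.522 is ≥ 64.5 and < 86 → Tier 2

Tier 2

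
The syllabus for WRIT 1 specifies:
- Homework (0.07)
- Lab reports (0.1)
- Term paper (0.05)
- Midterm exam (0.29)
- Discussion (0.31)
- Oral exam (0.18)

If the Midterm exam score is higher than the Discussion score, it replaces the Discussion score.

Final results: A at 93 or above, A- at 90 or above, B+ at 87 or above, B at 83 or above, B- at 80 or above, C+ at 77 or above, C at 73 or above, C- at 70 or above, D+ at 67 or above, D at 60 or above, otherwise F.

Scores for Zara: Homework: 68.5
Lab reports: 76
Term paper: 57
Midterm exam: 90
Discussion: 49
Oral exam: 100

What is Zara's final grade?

Midterm exam (90) > Discussion (49), so Discussion counts as 90.
Weighted total:
  Homework 68.5 × 0.07 = 4.795
  Lab reports 76 × 0.1 = 7.6
  Term paper 57 × 0.05 = 2.85
  Midterm exam 90 × 0.29 = 26.1
  Discussion 90 × 0.31 = 27.9
  Oral exam 100 × 0.18 = 18
Sum = 87.245
87.245 is ≥ 87 and < 90 → B+

B+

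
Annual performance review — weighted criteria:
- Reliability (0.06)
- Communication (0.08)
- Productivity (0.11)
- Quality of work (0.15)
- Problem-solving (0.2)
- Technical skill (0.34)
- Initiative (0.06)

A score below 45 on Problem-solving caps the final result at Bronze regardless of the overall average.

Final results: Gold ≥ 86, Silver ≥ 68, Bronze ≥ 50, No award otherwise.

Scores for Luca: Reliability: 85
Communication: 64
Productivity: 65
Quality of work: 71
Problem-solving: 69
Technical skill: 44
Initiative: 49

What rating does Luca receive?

Problem-solving score 69 ≥ 45: minimum met.
Weighted total:
  Reliability 85 × 0.06 = 5.1
  Communication 64 × 0.08 = 5.12
  Productivity 65 × 0.11 = 7.15
  Quality of work 71 × 0.15 = 10.65
  Problem-solving 69 × 0.2 = 13.8
  Technical skill 44 × 0.34 = 14.96
  Initiative 49 × 0.06 = 2.94
Sum = 59.72
59.72 is ≥ 50 and < 68 → Bronze

Bronze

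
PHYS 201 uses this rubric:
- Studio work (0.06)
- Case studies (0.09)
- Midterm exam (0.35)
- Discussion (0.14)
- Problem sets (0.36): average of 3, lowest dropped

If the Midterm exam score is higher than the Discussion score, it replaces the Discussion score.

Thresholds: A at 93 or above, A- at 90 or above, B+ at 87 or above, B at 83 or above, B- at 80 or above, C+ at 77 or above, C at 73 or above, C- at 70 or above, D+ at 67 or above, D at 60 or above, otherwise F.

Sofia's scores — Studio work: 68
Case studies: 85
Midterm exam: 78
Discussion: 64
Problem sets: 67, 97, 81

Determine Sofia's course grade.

B-

Problem sets: drop 67 → average of remaining 2 = 178/2 = 89
Midterm exam (78) > Discussion (64), so Discussion counts as 78.
Weighted total:
  Studio work 68 × 0.06 = 4.08
  Case studies 85 × 0.09 = 7.65
  Midterm exam 78 × 0.35 = 27.3
  Discussion 78 × 0.14 = 10.92
  Problem sets 89 × 0.36 = 32.04
Sum = 81.99
81.99 is ≥ 80 and < 83 → B-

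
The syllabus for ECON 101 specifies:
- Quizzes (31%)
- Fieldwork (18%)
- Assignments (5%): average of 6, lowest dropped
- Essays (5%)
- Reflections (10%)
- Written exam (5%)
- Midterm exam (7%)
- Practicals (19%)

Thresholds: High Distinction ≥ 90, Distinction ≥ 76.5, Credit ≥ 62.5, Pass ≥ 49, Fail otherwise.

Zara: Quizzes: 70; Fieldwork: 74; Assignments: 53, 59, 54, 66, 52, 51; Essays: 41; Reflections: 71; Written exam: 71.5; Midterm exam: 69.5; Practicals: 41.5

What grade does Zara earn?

Credit

Assignments: drop 51 → average of remaining 5 = 284/5 = 56.8
Weighted total:
  Quizzes 70 × 0.31 = 21.7
  Fieldwork 74 × 0.18 = 13.32
  Assignments 56.8 × 0.05 = 2.84
  Essays 41 × 0.05 = 2.05
  Reflections 71 × 0.1 = 7.1
  Written exam 71.5 × 0.05 = 3.575
  Midterm exam 69.5 × 0.07 = 4.865
  Practicals 41.5 × 0.19 = 7.885
Sum = 63.335
63.335 is ≥ 62.5 and < 76.5 → Credit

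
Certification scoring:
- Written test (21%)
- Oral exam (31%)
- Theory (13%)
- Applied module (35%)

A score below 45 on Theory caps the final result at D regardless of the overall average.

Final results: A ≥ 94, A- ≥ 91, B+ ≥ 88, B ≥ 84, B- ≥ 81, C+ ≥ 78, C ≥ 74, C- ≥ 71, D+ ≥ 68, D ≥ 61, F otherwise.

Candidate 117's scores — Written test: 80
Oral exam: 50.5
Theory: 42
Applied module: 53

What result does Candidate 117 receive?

Theory score 42 < 45: minimum not met.
Weighted total:
  Written test 80 × 0.21 = 16.8
  Oral exam 50.5 × 0.31 = 15.655
  Theory 42 × 0.13 = 5.46
  Applied module 53 × 0.35 = 18.55
Sum = 56.465
56.465 would be F; cap at D applies → F.

F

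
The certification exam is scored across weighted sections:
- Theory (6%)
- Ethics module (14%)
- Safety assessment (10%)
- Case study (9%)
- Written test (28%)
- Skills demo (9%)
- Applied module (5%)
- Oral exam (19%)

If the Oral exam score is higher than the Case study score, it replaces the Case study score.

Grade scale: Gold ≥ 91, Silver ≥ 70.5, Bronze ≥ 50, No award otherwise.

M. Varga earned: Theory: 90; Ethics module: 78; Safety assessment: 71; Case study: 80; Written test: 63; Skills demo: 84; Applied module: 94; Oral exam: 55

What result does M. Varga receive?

Oral exam (55) ≤ Case study (80), so Case study stays at 80.
Weighted total:
  Theory 90 × 0.06 = 5.4
  Ethics module 78 × 0.14 = 10.92
  Safety assessment 71 × 0.1 = 7.1
  Case study 80 × 0.09 = 7.2
  Written test 63 × 0.28 = 17.64
  Skills demo 84 × 0.09 = 7.56
  Applied module 94 × 0.05 = 4.7
  Oral exam 55 × 0.19 = 10.45
Sum = 70.97
70.97 is ≥ 70.5 and < 91 → Silver

Silver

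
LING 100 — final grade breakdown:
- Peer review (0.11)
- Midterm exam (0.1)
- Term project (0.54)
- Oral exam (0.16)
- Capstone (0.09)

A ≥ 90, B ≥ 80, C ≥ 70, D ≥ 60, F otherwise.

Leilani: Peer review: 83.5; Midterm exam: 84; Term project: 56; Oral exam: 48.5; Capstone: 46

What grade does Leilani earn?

F

Weighted total:
  Peer review 83.5 × 0.11 = 9.185
  Midterm exam 84 × 0.1 = 8.4
  Term project 56 × 0.54 = 30.24
  Oral exam 48.5 × 0.16 = 7.76
  Capstone 46 × 0.09 = 4.14
Sum = 59.725
59.725 < 60 → F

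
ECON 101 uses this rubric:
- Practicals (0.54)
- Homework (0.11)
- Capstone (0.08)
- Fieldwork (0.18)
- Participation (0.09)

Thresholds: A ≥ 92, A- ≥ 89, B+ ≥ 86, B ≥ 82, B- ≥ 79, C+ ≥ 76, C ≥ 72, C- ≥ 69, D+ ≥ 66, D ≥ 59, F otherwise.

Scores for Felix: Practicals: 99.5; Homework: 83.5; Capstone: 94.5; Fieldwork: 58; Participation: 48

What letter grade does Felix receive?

Weighted total:
  Practicals 99.5 × 0.54 = 53.73
  Homework 83.5 × 0.11 = 9.185
  Capstone 94.5 × 0.08 = 7.56
  Fieldwork 58 × 0.18 = 10.44
  Participation 48 × 0.09 = 4.32
Sum = 85.235
85.235 is ≥ 82 and < 86 → B

B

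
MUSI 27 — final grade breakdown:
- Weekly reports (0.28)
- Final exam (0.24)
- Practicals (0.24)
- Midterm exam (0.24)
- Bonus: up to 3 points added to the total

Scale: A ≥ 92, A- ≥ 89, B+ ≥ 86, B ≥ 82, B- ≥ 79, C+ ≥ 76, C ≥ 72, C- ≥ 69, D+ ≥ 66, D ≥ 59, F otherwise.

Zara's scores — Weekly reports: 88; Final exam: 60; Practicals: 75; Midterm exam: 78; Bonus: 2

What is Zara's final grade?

C+

Weighted total:
  Weekly reports 88 × 0.28 = 24.64
  Final exam 60 × 0.24 = 14.4
  Practicals 75 × 0.24 = 18
  Midterm exam 78 × 0.24 = 18.72
Sum = 75.76
Bonus: 75.76 + 2 = 77.76
77.76 is ≥ 76 and < 79 → C+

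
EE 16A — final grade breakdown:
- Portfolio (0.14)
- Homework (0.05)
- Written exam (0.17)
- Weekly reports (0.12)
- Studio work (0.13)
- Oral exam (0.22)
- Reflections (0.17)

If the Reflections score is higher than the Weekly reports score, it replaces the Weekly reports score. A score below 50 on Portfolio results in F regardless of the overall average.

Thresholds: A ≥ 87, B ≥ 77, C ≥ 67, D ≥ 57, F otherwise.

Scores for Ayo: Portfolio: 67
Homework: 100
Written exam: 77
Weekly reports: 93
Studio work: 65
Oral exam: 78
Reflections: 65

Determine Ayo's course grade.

C

Reflections (65) ≤ Weekly reports (93), so Weekly reports stays at 93.
Portfolio score 67 ≥ 50: minimum met.
Weighted total:
  Portfolio 67 × 0.14 = 9.38
  Homework 100 × 0.05 = 5
  Written exam 77 × 0.17 = 13.09
  Weekly reports 93 × 0.12 = 11.16
  Studio work 65 × 0.13 = 8.45
  Oral exam 78 × 0.22 = 17.16
  Reflections 65 × 0.17 = 11.05
Sum = 75.29
75.29 is ≥ 67 and < 77 → C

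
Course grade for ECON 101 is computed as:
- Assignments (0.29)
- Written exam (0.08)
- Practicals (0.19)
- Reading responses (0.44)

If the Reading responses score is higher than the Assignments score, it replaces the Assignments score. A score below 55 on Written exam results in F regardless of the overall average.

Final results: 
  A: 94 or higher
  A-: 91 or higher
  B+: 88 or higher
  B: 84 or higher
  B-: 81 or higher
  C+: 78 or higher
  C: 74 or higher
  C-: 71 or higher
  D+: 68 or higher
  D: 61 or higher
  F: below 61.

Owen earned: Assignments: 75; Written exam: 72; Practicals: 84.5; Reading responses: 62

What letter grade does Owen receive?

D+

Reading responses (62) ≤ Assignments (75), so Assignments stays at 75.
Written exam score 72 ≥ 55: minimum met.
Weighted total:
  Assignments 75 × 0.29 = 21.75
  Written exam 72 × 0.08 = 5.76
  Practicals 84.5 × 0.19 = 16.055
  Reading responses 62 × 0.44 = 27.28
Sum = 70.845
70.845 is ≥ 68 and < 71 → D+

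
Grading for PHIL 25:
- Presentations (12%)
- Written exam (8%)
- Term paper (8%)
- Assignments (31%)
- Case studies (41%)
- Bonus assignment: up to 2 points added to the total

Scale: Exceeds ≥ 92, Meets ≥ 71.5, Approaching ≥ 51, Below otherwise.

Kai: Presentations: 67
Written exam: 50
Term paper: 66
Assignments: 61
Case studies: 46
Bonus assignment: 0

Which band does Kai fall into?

Approaching

Weighted total:
  Presentations 67 × 0.12 = 8.04
  Written exam 50 × 0.08 = 4
  Term paper 66 × 0.08 = 5.28
  Assignments 61 × 0.31 = 18.91
  Case studies 46 × 0.41 = 18.86
Sum = 55.09
Bonus assignment: 55.09 + 0 = 55.09
55.09 is ≥ 51 and < 71.5 → Approaching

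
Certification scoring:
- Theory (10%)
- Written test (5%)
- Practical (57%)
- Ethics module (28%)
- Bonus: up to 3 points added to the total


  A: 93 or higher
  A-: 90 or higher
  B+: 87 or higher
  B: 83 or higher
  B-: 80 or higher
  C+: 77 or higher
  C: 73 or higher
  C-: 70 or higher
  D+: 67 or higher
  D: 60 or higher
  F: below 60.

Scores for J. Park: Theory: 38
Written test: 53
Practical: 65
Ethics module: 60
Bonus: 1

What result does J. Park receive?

D

Weighted total:
  Theory 38 × 0.1 = 3.8
  Written test 53 × 0.05 = 2.65
  Practical 65 × 0.57 = 37.05
  Ethics module 60 × 0.28 = 16.8
Sum = 60.3
Bonus: 60.3 + 1 = 61.3
61.3 is ≥ 60 and < 67 → D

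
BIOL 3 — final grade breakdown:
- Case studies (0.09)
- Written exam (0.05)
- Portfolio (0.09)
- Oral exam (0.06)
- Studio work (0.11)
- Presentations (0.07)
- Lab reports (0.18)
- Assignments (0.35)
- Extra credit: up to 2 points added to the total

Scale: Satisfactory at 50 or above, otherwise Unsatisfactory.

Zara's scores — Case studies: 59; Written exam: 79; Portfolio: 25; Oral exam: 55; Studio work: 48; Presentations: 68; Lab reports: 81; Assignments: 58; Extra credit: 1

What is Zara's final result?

Weighted total:
  Case studies 59 × 0.09 = 5.31
  Written exam 79 × 0.05 = 3.95
  Portfolio 25 × 0.09 = 2.25
  Oral exam 55 × 0.06 = 3.3
  Studio work 48 × 0.11 = 5.28
  Presentations 68 × 0.07 = 4.76
  Lab reports 81 × 0.18 = 14.58
  Assignments 58 × 0.35 = 20.3
Sum = 59.73
Extra credit: 59.73 + 1 = 60.73
60.73 ≥ 50 → Satisfactory

Satisfactory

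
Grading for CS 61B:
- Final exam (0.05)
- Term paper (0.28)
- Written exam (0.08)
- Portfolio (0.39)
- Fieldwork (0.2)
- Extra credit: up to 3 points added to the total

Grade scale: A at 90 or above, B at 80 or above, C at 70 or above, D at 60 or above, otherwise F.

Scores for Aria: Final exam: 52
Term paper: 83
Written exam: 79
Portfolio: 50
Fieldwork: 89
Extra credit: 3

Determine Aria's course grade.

C

Weighted total:
  Final exam 52 × 0.05 = 2.6
  Term paper 83 × 0.28 = 23.24
  Written exam 79 × 0.08 = 6.32
  Portfolio 50 × 0.39 = 19.5
  Fieldwork 89 × 0.2 = 17.8
Sum = 69.46
Extra credit: 69.46 + 3 = 72.46
72.46 is ≥ 70 and < 80 → C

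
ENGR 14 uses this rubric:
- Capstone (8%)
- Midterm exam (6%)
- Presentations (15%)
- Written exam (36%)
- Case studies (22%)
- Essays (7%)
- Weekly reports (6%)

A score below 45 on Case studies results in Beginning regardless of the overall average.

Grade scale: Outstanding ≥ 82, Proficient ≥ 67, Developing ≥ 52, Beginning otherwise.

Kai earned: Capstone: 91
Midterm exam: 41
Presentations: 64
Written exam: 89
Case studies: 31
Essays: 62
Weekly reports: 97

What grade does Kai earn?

Beginning

Case studies score 31 < 45: minimum not met.
Weighted total:
  Capstone 91 × 0.08 = 7.28
  Midterm exam 41 × 0.06 = 2.46
  Presentations 64 × 0.15 = 9.6
  Written exam 89 × 0.36 = 32.04
  Case studies 31 × 0.22 = 6.82
  Essays 62 × 0.07 = 4.34
  Weekly reports 97 × 0.06 = 5.82
Sum = 68.36
Because the Case studies minimum was not met, the result is Beginning.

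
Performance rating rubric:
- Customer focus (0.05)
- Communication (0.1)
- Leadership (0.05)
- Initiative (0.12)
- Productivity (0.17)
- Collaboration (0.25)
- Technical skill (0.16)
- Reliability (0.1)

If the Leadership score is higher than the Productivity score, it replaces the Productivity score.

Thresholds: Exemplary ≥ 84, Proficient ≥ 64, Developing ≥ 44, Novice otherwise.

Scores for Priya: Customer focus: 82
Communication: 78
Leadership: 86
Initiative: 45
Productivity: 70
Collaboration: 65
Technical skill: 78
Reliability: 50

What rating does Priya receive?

Proficient

Leadership (86) > Productivity (70), so Productivity counts as 86.
Weighted total:
  Customer focus 82 × 0.05 = 4.1
  Communication 78 × 0.1 = 7.8
  Leadership 86 × 0.05 = 4.3
  Initiative 45 × 0.12 = 5.4
  Productivity 86 × 0.17 = 14.62
  Collaboration 65 × 0.25 = 16.25
  Technical skill 78 × 0.16 = 12.48
  Reliability 50 × 0.1 = 5
Sum = 69.95
69.95 is ≥ 64 and < 84 → Proficient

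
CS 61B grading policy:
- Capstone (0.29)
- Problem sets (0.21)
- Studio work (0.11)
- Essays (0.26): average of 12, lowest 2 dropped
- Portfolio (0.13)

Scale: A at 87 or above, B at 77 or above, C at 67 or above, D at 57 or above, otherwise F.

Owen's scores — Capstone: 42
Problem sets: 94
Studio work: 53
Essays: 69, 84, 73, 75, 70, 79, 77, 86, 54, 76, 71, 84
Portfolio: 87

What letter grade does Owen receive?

C

Essays: drop 54, 69 → average of remaining 10 = 775/10 = 77.5
Weighted total:
  Capstone 42 × 0.29 = 12.18
  Problem sets 94 × 0.21 = 19.74
  Studio work 53 × 0.11 = 5.83
  Essays 77.5 × 0.26 = 20.15
  Portfolio 87 × 0.13 = 11.31
Sum = 69.21
69.21 is ≥ 67 and < 77 → C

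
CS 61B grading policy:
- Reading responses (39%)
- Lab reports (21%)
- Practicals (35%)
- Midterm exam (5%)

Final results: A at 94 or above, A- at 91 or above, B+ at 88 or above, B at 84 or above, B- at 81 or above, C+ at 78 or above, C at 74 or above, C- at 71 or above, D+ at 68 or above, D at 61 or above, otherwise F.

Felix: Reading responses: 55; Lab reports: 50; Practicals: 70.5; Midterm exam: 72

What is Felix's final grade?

F

Weighted total:
  Reading responses 55 × 0.39 = 21.45
  Lab reports 50 × 0.21 = 10.5
  Practicals 70.5 × 0.35 = 24.675
  Midterm exam 72 × 0.05 = 3.6
Sum = 60.225
60.225 < 61 → F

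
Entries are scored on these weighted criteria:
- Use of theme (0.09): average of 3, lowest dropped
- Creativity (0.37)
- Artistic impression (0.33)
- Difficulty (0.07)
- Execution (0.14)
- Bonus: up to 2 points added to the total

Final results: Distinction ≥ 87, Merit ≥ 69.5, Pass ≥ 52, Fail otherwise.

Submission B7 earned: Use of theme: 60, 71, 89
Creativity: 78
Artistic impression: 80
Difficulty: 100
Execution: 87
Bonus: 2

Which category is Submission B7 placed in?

Merit

Use of theme: drop 60 → average of remaining 2 = 160/2 = 80
Weighted total:
  Use of theme 80 × 0.09 = 7.2
  Creativity 78 × 0.37 = 28.86
  Artistic impression 80 × 0.33 = 26.4
  Difficulty 100 × 0.07 = 7
  Execution 87 × 0.14 = 12.18
Sum = 81.64
Bonus: 81.64 + 2 = 83.64
83.64 is ≥ 69.5 and < 87 → Merit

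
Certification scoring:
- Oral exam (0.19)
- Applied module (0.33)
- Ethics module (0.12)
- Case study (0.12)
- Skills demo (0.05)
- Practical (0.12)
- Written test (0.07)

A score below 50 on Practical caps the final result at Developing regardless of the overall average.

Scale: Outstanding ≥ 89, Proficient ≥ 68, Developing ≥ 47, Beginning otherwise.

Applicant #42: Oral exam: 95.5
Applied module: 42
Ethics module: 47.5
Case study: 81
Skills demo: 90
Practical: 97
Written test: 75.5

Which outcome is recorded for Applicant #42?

Practical score 97 ≥ 50: minimum met.
Weighted total:
  Oral exam 95.5 × 0.19 = 18.145
  Applied module 42 × 0.33 = 13.86
  Ethics module 47.5 × 0.12 = 5.7
  Case study 81 × 0.12 = 9.72
  Skills demo 90 × 0.05 = 4.5
  Practical 97 × 0.12 = 11.64
  Written test 75.5 × 0.07 = 5.285
Sum = 68.85
68.85 is ≥ 68 and < 89 → Proficient

Proficient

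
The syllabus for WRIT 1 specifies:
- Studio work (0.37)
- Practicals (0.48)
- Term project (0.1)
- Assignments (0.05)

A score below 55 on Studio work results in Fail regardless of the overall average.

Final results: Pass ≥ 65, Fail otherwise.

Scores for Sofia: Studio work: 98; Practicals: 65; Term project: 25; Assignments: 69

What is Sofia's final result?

Pass

Studio work score 98 ≥ 55: minimum met.
Weighted total:
  Studio work 98 × 0.37 = 36.26
  Practicals 65 × 0.48 = 31.2
  Term project 25 × 0.1 = 2.5
  Assignments 69 × 0.05 = 3.45
Sum = 73.41
73.41 ≥ 65 → Pass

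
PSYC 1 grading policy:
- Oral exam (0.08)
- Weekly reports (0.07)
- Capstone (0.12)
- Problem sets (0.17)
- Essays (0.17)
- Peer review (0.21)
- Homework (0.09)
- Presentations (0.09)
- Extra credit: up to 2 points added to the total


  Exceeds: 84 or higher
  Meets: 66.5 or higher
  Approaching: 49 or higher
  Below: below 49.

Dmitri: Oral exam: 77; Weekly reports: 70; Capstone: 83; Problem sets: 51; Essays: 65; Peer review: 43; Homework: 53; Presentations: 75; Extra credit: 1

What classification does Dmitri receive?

Weighted total:
  Oral exam 77 × 0.08 = 6.16
  Weekly reports 70 × 0.07 = 4.9
  Capstone 83 × 0.12 = 9.96
  Problem sets 51 × 0.17 = 8.67
  Essays 65 × 0.17 = 11.05
  Peer review 43 × 0.21 = 9.03
  Homework 53 × 0.09 = 4.77
  Presentations 75 × 0.09 = 6.75
Sum = 61.29
Extra credit: 61.29 + 1 = 62.29
62.29 is ≥ 49 and < 66.5 → Approaching

Approaching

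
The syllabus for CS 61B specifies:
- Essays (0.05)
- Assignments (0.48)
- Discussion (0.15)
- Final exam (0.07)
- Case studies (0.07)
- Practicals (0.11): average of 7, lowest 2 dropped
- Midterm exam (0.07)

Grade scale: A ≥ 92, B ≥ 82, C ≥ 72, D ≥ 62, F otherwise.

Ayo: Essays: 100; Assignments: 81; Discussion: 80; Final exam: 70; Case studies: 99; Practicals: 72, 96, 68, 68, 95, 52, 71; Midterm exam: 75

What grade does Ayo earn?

C

Practicals: drop 52, 68 → average of remaining 5 = 402/5 = 80.4
Weighted total:
  Essays 100 × 0.05 = 5
  Assignments 81 × 0.48 = 38.88
  Discussion 80 × 0.15 = 12
  Final exam 70 × 0.07 = 4.9
  Case studies 99 × 0.07 = 6.93
  Practicals 80.4 × 0.11 = 8.844
  Midterm exam 75 × 0.07 = 5.25
Sum = 81.804
81.804 is ≥ 72 and < 82 → C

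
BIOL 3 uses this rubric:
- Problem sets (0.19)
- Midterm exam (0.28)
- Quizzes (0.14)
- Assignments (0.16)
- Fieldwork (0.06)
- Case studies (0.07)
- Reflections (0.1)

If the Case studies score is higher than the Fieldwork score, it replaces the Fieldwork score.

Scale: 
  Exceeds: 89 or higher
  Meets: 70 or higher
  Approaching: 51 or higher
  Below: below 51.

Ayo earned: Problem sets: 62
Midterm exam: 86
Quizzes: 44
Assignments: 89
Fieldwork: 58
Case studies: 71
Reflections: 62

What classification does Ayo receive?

Meets

Case studies (71) > Fieldwork (58), so Fieldwork counts as 71.
Weighted total:
  Problem sets 62 × 0.19 = 11.78
  Midterm exam 86 × 0.28 = 24.08
  Quizzes 44 × 0.14 = 6.16
  Assignments 89 × 0.16 = 14.24
  Fieldwork 71 × 0.06 = 4.26
  Case studies 71 × 0.07 = 4.97
  Reflections 62 × 0.1 = 6.2
Sum = 71.69
71.69 is ≥ 70 and < 89 → Meets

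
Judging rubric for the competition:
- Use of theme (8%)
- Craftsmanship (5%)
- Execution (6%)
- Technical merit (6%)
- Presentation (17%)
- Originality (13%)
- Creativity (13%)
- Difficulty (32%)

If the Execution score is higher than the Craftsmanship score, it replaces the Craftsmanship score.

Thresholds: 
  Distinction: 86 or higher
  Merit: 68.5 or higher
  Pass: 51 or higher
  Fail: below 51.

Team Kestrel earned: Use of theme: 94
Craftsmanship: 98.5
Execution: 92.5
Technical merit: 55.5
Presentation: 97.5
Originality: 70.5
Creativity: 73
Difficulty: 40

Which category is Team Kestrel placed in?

Merit

Execution (92.5) ≤ Craftsmanship (98.5), so Craftsmanship stays at 98.5.
Weighted total:
  Use of theme 94 × 0.08 = 7.52
  Craftsmanship 98.5 × 0.05 = 4.925
  Execution 92.5 × 0.06 = 5.55
  Technical merit 55.5 × 0.06 = 3.33
  Presentation 97.5 × 0.17 = 16.575
  Originality 70.5 × 0.13 = 9.165
  Creativity 73 × 0.13 = 9.49
  Difficulty 40 × 0.32 = 12.8
Sum = 69.355
69.355 is ≥ 68.5 and < 86 → Merit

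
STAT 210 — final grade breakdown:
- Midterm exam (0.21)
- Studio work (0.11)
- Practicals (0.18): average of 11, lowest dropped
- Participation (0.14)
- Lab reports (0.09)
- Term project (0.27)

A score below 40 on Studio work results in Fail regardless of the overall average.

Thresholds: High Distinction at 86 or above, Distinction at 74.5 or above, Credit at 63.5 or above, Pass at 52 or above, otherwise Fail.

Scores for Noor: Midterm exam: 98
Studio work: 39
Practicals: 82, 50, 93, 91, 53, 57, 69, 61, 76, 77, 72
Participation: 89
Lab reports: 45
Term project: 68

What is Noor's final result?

Fail

Practicals: drop 50 → average of remaining 10 = 731/10 = 73.1
Studio work score 39 < 40: minimum not met.
Weighted total:
  Midterm exam 98 × 0.21 = 20.58
  Studio work 39 × 0.11 = 4.29
  Practicals 73.1 × 0.18 = 13.158
  Participation 89 × 0.14 = 12.46
  Lab reports 45 × 0.09 = 4.05
  Term project 68 × 0.27 = 18.36
Sum = 72.898
Because the Studio work minimum was not met, the result is Fail.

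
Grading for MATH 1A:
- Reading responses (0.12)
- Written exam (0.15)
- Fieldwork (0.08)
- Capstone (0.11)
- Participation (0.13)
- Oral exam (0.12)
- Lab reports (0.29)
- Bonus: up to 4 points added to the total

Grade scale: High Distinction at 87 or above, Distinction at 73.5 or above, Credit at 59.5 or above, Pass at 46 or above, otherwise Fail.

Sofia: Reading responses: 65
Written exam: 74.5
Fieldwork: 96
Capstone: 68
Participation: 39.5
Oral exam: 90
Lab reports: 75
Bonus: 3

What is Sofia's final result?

Distinction

Weighted total:
  Reading responses 65 × 0.12 = 7.8
  Written exam 74.5 × 0.15 = 11.175
  Fieldwork 96 × 0.08 = 7.68
  Capstone 68 × 0.11 = 7.48
  Participation 39.5 × 0.13 = 5.135
  Oral exam 90 × 0.12 = 10.8
  Lab reports 75 × 0.29 = 21.75
Sum = 71.82
Bonus: 71.82 + 3 = 74.82
74.82 is ≥ 73.5 and < 87 → Distinction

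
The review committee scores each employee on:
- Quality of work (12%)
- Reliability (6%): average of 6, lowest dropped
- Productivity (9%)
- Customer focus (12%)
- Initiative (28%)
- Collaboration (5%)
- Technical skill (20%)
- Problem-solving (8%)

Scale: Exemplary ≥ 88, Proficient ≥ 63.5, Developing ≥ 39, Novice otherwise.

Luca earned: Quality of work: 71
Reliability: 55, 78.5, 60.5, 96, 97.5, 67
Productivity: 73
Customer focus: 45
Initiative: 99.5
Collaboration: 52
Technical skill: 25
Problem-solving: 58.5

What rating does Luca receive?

Reliability: drop 55 → average of remaining 5 = 399.5/5 = 79.9
Weighted total:
  Quality of work 71 × 0.12 = 8.52
  Reliability 79.9 × 0.06 = 4.794
  Productivity 73 × 0.09 = 6.57
  Customer focus 45 × 0.12 = 5.4
  Initiative 99.5 × 0.28 = 27.86
  Collaboration 52 × 0.05 = 2.6
  Technical skill 25 × 0.2 = 5
  Problem-solving 58.5 × 0.08 = 4.68
Sum = 65.424
65.424 is ≥ 63.5 and < 88 → Proficient

Proficient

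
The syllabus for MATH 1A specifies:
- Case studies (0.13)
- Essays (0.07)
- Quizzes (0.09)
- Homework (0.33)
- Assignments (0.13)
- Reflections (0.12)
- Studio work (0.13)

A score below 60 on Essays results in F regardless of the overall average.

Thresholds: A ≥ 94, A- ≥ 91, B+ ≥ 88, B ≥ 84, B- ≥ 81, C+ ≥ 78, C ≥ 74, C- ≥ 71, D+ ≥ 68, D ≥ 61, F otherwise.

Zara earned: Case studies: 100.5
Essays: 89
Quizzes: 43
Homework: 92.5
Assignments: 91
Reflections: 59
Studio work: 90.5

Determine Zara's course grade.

Essays score 89 ≥ 60: minimum met.
Weighted total:
  Case studies 100.5 × 0.13 = 13.065
  Essays 89 × 0.07 = 6.23
  Quizzes 43 × 0.09 = 3.87
  Homework 92.5 × 0.33 = 30.525
  Assignments 91 × 0.13 = 11.83
  Reflections 59 × 0.12 = 7.08
  Studio work 90.5 × 0.13 = 11.765
Sum = 84.365
84.365 is ≥ 84 and < 88 → B

B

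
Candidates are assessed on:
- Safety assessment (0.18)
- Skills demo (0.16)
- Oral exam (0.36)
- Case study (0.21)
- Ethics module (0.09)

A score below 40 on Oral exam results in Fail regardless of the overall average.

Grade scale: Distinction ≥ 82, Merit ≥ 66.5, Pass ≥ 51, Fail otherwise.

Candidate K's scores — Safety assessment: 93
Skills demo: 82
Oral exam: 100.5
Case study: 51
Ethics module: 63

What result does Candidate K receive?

Distinction

Oral exam score 100.5 ≥ 40: minimum met.
Weighted total:
  Safety assessment 93 × 0.18 = 16.74
  Skills demo 82 × 0.16 = 13.12
  Oral exam 100.5 × 0.36 = 36.18
  Case study 51 × 0.21 = 10.71
  Ethics module 63 × 0.09 = 5.67
Sum = 82.42
82.42 ≥ 82 → Distinction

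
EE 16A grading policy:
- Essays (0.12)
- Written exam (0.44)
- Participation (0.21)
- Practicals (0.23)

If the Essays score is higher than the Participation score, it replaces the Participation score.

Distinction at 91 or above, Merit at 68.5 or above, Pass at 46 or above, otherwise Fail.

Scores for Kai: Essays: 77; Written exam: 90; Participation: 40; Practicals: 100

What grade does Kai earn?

Merit

Essays (77) > Participation (40), so Participation counts as 77.
Weighted total:
  Essays 77 × 0.12 = 9.24
  Written exam 90 × 0.44 = 39.6
  Participation 77 × 0.21 = 16.17
  Practicals 100 × 0.23 = 23
Sum = 88.01
88.01 is ≥ 68.5 and < 91 → Merit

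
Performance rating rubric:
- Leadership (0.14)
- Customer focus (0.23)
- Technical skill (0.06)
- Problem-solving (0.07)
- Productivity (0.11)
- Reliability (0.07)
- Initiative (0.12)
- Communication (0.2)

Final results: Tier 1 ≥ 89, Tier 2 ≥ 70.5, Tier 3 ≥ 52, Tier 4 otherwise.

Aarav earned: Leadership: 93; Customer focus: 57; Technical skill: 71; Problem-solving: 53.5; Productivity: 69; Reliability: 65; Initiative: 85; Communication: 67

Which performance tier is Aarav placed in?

Tier 3

Weighted total:
  Leadership 93 × 0.14 = 13.02
  Customer focus 57 × 0.23 = 13.11
  Technical skill 71 × 0.06 = 4.26
  Problem-solving 53.5 × 0.07 = 3.745
  Productivity 69 × 0.11 = 7.59
  Reliability 65 × 0.07 = 4.55
  Initiative 85 × 0.12 = 10.2
  Communication 67 × 0.2 = 13.4
Sum = 69.875
69.875 is ≥ 52 and < 70.5 → Tier 3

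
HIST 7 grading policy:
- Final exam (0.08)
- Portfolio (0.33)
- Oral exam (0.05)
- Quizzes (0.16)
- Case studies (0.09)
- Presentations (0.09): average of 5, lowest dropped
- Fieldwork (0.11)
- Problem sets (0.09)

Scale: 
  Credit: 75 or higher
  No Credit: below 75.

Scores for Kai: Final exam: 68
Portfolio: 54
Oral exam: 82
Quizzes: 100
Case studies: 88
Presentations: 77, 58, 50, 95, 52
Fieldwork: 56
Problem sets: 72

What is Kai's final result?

No Credit

Presentations: drop 50 → average of remaining 4 = 282/4 = 70.5
Weighted total:
  Final exam 68 × 0.08 = 5.44
  Portfolio 54 × 0.33 = 17.82
  Oral exam 82 × 0.05 = 4.1
  Quizzes 100 × 0.16 = 16
  Case studies 88 × 0.09 = 7.92
  Presentations 70.5 × 0.09 = 6.345
  Fieldwork 56 × 0.11 = 6.16
  Problem sets 72 × 0.09 = 6.48
Sum = 70.265
70.265 < 75 → No Credit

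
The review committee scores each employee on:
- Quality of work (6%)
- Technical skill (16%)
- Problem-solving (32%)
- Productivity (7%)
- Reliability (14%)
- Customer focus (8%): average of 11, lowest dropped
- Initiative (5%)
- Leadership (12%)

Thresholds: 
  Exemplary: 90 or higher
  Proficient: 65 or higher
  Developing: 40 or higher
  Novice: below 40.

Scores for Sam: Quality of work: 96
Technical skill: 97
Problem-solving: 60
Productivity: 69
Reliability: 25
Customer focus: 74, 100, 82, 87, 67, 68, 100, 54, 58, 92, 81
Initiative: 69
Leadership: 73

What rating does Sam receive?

Customer focus: drop 54 → average of remaining 10 = 809/10 = 80.9
Weighted total:
  Quality of work 96 × 0.06 = 5.76
  Technical skill 97 × 0.16 = 15.52
  Problem-solving 60 × 0.32 = 19.2
  Productivity 69 × 0.07 = 4.83
  Reliability 25 × 0.14 = 3.5
  Customer focus 80.9 × 0.08 = 6.472
  Initiative 69 × 0.05 = 3.45
  Leadership 73 × 0.12 = 8.76
Sum = 67.492
67.492 is ≥ 65 and < 90 → Proficient

Proficient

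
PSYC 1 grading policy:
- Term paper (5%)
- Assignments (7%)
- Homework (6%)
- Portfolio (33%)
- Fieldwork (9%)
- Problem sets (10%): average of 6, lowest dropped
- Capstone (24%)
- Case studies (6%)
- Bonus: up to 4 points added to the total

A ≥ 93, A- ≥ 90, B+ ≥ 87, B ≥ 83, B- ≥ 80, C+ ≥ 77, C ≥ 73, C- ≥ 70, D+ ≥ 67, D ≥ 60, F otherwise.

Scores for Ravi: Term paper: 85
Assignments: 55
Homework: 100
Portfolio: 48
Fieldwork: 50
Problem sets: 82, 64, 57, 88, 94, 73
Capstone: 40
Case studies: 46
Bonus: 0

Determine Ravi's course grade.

F

Problem sets: drop 57 → average of remaining 5 = 401/5 = 80.2
Weighted total:
  Term paper 85 × 0.05 = 4.25
  Assignments 55 × 0.07 = 3.85
  Homework 100 × 0.06 = 6
  Portfolio 48 × 0.33 = 15.84
  Fieldwork 50 × 0.09 = 4.5
  Problem sets 80.2 × 0.1 = 8.02
  Capstone 40 × 0.24 = 9.6
  Case studies 46 × 0.06 = 2.76
Sum = 54.82
Bonus: 54.82 + 0 = 54.82
54.82 < 60 → F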